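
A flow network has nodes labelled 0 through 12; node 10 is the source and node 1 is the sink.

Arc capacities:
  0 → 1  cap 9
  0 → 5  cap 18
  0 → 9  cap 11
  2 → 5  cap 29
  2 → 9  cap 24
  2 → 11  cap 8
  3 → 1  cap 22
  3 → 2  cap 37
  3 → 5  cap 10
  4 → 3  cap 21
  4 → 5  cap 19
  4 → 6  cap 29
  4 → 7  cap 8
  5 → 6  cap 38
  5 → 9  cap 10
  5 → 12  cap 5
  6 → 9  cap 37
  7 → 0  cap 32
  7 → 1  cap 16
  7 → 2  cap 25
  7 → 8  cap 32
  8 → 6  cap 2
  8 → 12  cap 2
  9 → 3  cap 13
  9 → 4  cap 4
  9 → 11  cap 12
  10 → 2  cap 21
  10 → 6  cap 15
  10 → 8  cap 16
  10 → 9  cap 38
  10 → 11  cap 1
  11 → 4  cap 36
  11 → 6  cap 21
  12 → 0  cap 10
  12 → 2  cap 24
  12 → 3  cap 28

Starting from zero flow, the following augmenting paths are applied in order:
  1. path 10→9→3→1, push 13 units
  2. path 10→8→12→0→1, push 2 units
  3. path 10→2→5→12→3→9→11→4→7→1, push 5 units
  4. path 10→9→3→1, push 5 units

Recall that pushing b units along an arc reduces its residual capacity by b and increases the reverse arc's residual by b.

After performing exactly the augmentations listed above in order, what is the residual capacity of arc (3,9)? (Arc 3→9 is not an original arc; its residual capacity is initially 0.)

after path 1 (10→9→3→1, push 13): res(3,9)=13
after path 2 (10→8→12→0→1, push 2): res(3,9)=13
after path 3 (10→2→5→12→3→9→11→4→7→1, push 5): res(3,9)=8
after path 4 (10→9→3→1, push 5): res(3,9)=13

Residual capacity of (3,9): 13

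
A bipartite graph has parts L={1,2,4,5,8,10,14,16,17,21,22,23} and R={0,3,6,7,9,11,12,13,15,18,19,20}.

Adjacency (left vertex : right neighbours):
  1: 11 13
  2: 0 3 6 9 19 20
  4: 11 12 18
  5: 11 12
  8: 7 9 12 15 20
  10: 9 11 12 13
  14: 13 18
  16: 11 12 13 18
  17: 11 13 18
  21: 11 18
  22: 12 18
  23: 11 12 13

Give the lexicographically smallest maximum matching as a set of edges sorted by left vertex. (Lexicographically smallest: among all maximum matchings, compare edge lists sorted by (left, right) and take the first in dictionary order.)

Lex-smallest maximum matching: {(1,11), (2,0), (4,12), (8,7), (10,9), (14,13), (16,18)}

|M| = 7 (so the lex-smallest maximum matching has 7 edges)
process left vertices in ascending order; for each, take the smallest-labelled available neighbour that still permits 7 edges overall, or leave it unmatched if none does
lex-smallest matching: {1-11, 2-0, 4-12, 8-7, 10-9, 14-13, 16-18}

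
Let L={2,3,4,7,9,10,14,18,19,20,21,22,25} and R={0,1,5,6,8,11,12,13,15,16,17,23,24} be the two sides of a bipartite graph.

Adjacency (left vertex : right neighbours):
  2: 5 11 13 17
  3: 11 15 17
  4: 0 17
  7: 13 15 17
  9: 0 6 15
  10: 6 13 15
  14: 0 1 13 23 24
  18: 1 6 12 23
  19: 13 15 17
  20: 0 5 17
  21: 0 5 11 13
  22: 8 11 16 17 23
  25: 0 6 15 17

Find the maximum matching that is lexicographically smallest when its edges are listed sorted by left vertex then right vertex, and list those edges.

Lex-smallest maximum matching: {(2,5), (3,11), (4,0), (7,13), (9,6), (10,15), (14,1), (18,12), (19,17), (22,8)}

|M| = 10 (so the lex-smallest maximum matching has 10 edges)
process left vertices in ascending order; for each, take the smallest-labelled available neighbour that still permits 10 edges overall, or leave it unmatched if none does
lex-smallest matching: {2-5, 3-11, 4-0, 7-13, 9-6, 10-15, 14-1, 18-12, 19-17, 22-8}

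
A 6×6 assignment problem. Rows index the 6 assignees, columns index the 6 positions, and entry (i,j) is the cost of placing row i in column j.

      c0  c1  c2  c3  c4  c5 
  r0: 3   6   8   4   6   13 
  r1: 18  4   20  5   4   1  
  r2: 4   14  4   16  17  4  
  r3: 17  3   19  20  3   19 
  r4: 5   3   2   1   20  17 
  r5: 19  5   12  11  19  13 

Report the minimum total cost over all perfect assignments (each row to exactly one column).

Minimum assignment cost: 17

optimal assignment: row0→col0 (cost 3), row1→col5 (cost 1), row2→col2 (cost 4), row3→col4 (cost 3), row4→col3 (cost 1), row5→col1 (cost 5)
total = 3 + 1 + 4 + 3 + 1 + 5 = 17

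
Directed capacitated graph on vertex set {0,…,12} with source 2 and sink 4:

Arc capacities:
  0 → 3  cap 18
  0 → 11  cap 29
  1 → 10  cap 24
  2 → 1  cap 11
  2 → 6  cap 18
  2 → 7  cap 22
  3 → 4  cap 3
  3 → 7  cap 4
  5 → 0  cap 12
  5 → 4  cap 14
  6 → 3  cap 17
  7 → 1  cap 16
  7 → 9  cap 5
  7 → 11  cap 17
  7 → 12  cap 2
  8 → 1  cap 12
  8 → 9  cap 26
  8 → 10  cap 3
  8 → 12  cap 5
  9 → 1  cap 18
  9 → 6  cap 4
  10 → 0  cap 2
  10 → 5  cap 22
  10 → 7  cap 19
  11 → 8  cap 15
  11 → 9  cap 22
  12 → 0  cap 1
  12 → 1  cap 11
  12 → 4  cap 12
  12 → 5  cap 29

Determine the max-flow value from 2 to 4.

Maximum flow value: 24

augment #1: 2→6→3→4 bottleneck 3, total now 3
augment #2: 2→7→12→4 bottleneck 2, total now 5
augment #3: 2→1→10→5→4 bottleneck 11, total now 16
augment #4: 2→7→1→10→5→4 bottleneck 3, total now 19
augment #5: 2→7→11→8→12→4 bottleneck 5, total now 24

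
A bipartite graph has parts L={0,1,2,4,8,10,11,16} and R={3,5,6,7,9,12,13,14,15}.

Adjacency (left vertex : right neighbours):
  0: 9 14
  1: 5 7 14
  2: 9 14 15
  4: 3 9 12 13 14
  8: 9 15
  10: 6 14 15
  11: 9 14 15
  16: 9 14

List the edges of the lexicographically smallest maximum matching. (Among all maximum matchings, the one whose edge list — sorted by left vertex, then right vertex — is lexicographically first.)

|M| = 6 (so the lex-smallest maximum matching has 6 edges)
process left vertices in ascending order; for each, take the smallest-labelled available neighbour that still permits 6 edges overall, or leave it unmatched if none does
lex-smallest matching: {0-9, 1-5, 2-14, 4-3, 8-15, 10-6}

Lex-smallest maximum matching: {(0,9), (1,5), (2,14), (4,3), (8,15), (10,6)}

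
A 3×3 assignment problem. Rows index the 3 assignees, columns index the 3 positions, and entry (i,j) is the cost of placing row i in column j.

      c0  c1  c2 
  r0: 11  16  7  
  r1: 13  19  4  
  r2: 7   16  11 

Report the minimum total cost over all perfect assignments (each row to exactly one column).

optimal assignment: row0→col1 (cost 16), row1→col2 (cost 4), row2→col0 (cost 7)
total = 16 + 4 + 7 = 27

Minimum assignment cost: 27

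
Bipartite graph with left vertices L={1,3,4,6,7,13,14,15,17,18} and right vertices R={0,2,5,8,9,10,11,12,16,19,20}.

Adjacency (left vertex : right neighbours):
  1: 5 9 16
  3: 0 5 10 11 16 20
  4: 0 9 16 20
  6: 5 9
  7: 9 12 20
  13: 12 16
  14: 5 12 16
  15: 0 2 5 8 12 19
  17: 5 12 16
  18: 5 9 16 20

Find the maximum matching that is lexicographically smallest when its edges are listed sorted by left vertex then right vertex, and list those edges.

|M| = 8 (so the lex-smallest maximum matching has 8 edges)
process left vertices in ascending order; for each, take the smallest-labelled available neighbour that still permits 8 edges overall, or leave it unmatched if none does
lex-smallest matching: {1-5, 3-10, 4-0, 6-9, 7-12, 13-16, 15-2, 18-20}

Lex-smallest maximum matching: {(1,5), (3,10), (4,0), (6,9), (7,12), (13,16), (15,2), (18,20)}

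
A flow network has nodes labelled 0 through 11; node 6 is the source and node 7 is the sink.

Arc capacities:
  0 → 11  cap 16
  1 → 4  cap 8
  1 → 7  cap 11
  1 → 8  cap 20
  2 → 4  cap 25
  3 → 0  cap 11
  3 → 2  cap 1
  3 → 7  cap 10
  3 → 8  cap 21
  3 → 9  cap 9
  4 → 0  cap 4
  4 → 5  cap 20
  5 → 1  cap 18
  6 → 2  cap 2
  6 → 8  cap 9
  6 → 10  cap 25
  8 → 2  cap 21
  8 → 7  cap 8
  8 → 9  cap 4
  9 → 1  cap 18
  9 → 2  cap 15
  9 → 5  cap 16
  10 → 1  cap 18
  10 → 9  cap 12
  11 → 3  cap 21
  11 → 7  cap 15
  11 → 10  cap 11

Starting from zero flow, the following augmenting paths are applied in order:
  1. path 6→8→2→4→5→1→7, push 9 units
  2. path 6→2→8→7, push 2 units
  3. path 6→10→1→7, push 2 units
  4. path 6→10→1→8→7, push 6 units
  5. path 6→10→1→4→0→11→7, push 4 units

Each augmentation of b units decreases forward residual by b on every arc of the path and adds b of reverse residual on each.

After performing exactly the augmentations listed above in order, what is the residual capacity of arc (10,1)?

after path 1 (6→8→2→4→5→1→7, push 9): res(10,1)=18
after path 2 (6→2→8→7, push 2): res(10,1)=18
after path 3 (6→10→1→7, push 2): res(10,1)=16
after path 4 (6→10→1→8→7, push 6): res(10,1)=10
after path 5 (6→10→1→4→0→11→7, push 4): res(10,1)=6

Residual capacity of (10,1): 6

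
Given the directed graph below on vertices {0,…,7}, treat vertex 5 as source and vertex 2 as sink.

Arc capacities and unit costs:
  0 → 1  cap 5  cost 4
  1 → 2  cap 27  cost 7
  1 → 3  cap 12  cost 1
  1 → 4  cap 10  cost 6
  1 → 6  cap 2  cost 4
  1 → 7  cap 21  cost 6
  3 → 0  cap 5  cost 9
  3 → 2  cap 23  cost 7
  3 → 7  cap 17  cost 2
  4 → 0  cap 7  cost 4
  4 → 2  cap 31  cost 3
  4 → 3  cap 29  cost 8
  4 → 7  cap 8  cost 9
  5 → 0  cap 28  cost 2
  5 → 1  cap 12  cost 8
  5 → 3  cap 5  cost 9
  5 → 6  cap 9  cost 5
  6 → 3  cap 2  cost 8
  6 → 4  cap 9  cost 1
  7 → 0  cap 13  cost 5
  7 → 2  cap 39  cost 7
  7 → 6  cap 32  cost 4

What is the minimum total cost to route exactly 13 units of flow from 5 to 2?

shortest-cost path #1: 5→6→4→2 push 9 @ unit cost 9 (adds 81)
shortest-cost path #2: 5→0→1→2 push 4 @ unit cost 13 (adds 52)
total cost = 133

Minimum cost for 13 units: 133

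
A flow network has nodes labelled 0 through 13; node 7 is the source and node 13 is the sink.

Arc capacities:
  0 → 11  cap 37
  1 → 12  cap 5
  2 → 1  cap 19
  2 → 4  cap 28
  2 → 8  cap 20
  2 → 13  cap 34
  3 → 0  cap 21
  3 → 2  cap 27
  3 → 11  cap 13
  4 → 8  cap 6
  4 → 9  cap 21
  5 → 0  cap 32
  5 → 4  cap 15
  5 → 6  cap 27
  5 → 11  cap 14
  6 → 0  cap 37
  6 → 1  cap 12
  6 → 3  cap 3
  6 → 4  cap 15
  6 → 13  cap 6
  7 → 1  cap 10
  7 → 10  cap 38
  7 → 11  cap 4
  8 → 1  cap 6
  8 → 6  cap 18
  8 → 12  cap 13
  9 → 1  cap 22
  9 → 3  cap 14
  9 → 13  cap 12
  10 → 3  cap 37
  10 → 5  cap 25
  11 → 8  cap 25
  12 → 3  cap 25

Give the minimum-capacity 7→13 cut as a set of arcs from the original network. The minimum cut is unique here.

augment #1: 7→10→3→2→13 push 27
augment #2: 7→10→5→6→13 push 6
augment #3: 7→10→5→4→9→13 push 5
augment #4: 7→11→8→6→4→9→13 push 4
augment #5: 7→1→12→3→10→5→4→9→13 push 3
max flow = 45; residual-reachable set from 7 gives S-side
cut edges (S→T): {(3,2), (6,13), (9,13)} total cap 45

Min-cut arcs: {(3,2), (6,13), (9,13)} (total capacity 45)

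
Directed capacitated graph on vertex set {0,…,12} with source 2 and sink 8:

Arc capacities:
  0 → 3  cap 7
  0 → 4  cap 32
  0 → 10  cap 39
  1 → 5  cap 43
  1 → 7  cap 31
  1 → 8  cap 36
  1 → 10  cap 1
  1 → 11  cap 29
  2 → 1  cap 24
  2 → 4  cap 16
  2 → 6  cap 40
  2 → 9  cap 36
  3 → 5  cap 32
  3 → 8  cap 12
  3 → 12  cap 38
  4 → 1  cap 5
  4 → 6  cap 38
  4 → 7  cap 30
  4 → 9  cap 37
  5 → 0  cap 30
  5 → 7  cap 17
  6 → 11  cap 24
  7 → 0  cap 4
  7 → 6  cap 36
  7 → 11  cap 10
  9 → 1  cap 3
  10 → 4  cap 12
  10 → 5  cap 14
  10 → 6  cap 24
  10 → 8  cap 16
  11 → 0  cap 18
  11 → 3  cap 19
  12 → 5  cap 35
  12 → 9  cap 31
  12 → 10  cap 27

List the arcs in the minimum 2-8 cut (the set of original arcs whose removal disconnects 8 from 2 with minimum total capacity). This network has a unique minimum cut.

Min-cut arcs: {(2,1), (3,8), (4,1), (9,1), (10,8)} (total capacity 60)

augment #1: 2→1→8 push 24
augment #2: 2→4→1→8 push 5
augment #3: 2→9→1→8 push 3
augment #4: 2→6→11→3→8 push 12
augment #5: 2→4→7→0→10→8 push 4
augment #6: 2→6→11→0→10→8 push 12
max flow = 60; residual-reachable set from 2 gives S-side
cut edges (S→T): {(2,1), (3,8), (4,1), (9,1), (10,8)} total cap 60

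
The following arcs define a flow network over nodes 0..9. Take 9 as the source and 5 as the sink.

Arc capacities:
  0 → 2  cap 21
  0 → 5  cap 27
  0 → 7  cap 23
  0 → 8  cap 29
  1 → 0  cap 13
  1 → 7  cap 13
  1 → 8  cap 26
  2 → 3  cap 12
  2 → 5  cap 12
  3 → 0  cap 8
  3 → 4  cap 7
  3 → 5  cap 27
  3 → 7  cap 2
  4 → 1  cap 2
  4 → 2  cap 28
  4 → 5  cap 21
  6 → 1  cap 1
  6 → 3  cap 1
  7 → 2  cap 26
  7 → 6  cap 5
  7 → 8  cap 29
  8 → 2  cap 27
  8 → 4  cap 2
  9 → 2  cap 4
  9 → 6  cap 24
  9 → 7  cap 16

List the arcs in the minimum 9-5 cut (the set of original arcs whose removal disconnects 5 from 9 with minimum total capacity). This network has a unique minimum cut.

Min-cut arcs: {(6,1), (6,3), (9,2), (9,7)} (total capacity 22)

augment #1: 9→2→5 push 4
augment #2: 9→6→3→5 push 1
augment #3: 9→7→2→5 push 8
augment #4: 9→6→1→0→5 push 1
augment #5: 9→7→2→3→5 push 8
max flow = 22; residual-reachable set from 9 gives S-side
cut edges (S→T): {(6,1), (6,3), (9,2), (9,7)} total cap 22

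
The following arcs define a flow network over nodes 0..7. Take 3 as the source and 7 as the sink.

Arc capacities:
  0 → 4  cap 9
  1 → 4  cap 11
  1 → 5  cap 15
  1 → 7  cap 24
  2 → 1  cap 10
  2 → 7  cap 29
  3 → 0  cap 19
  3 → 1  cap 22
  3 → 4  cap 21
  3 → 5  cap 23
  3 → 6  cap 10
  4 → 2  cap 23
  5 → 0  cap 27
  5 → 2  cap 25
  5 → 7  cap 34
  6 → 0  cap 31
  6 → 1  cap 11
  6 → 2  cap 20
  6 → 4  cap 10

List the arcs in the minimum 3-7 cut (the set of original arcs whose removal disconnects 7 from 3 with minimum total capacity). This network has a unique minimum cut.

Min-cut arcs: {(3,1), (3,5), (3,6), (4,2)} (total capacity 78)

augment #1: 3→1→7 push 22
augment #2: 3→5→7 push 23
augment #3: 3→4→2→7 push 21
augment #4: 3→6→1→7 push 2
augment #5: 3→6→2→7 push 8
augment #6: 3→0→4→2→1→5→7 push 2
max flow = 78; residual-reachable set from 3 gives S-side
cut edges (S→T): {(3,1), (3,5), (3,6), (4,2)} total cap 78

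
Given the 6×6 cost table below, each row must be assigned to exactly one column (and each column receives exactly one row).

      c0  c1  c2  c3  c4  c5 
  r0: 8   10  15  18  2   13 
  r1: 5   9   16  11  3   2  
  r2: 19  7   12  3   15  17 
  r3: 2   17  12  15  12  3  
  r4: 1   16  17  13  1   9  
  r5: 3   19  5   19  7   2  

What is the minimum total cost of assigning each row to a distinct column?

Minimum assignment cost: 23

one of 2 optimal assignments: row0→col1 (cost 10), row1→col5 (cost 2), row2→col3 (cost 3), row3→col0 (cost 2), row4→col4 (cost 1), row5→col2 (cost 5)
total = 10 + 2 + 3 + 2 + 1 + 5 = 23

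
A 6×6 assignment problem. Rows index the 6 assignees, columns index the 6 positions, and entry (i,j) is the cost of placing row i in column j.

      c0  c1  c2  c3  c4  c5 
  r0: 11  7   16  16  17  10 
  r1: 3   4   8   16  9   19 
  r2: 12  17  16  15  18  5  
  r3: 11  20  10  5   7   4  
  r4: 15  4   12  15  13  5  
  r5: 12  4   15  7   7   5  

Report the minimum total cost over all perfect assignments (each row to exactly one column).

Minimum assignment cost: 39

optimal assignment: row0→col1 (cost 7), row1→col0 (cost 3), row2→col5 (cost 5), row3→col3 (cost 5), row4→col2 (cost 12), row5→col4 (cost 7)
total = 7 + 3 + 5 + 5 + 12 + 7 = 39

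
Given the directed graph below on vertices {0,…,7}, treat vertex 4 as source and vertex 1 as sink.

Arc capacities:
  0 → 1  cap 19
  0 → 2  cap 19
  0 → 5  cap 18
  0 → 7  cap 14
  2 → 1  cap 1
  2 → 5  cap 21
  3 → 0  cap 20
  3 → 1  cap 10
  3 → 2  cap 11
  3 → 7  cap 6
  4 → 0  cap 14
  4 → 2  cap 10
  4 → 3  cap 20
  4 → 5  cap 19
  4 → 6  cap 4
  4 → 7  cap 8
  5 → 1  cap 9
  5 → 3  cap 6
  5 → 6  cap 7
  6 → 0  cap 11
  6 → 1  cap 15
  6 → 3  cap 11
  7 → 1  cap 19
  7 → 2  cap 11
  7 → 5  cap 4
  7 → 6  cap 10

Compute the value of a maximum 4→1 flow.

augment #1: 4→0→1 bottleneck 14, total now 14
augment #2: 4→2→1 bottleneck 1, total now 15
augment #3: 4→3→1 bottleneck 10, total now 25
augment #4: 4→5→1 bottleneck 9, total now 34
augment #5: 4→6→1 bottleneck 4, total now 38
augment #6: 4→7→1 bottleneck 8, total now 46
augment #7: 4→3→0→1 bottleneck 5, total now 51
augment #8: 4→3→7→1 bottleneck 5, total now 56
augment #9: 4→5→6→1 bottleneck 7, total now 63
augment #10: 4→5→3→7→1 bottleneck 1, total now 64
augment #11: 4→5→3→0→7→1 bottleneck 2, total now 66
augment #12: 4→2→5→3→0→7→1 bottleneck 3, total now 69

Maximum flow value: 69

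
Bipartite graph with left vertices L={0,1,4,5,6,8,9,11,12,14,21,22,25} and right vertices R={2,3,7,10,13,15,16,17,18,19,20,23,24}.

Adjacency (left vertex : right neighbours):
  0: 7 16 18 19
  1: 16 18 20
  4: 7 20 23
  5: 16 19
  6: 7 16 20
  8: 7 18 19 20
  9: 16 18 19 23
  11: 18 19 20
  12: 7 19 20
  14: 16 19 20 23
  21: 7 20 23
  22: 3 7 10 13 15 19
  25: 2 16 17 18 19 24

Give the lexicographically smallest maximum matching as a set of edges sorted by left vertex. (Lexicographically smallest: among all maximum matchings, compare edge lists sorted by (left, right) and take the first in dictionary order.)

Lex-smallest maximum matching: {(0,7), (1,16), (4,20), (5,19), (8,18), (9,23), (22,3), (25,2)}

|M| = 8 (so the lex-smallest maximum matching has 8 edges)
process left vertices in ascending order; for each, take the smallest-labelled available neighbour that still permits 8 edges overall, or leave it unmatched if none does
lex-smallest matching: {0-7, 1-16, 4-20, 5-19, 8-18, 9-23, 22-3, 25-2}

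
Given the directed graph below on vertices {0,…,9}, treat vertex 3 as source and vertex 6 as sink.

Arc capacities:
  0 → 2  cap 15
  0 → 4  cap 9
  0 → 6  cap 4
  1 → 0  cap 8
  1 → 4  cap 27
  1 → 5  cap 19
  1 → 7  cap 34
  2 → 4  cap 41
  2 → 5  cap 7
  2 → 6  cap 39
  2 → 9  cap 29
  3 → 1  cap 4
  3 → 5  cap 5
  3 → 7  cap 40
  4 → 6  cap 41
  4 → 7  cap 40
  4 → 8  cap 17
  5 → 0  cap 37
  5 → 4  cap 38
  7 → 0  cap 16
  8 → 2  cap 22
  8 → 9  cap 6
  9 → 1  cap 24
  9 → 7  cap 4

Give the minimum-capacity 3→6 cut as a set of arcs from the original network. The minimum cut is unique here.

augment #1: 3→1→0→6 push 4
augment #2: 3→5→4→6 push 5
augment #3: 3→7→0→2→6 push 15
augment #4: 3→7→0→4→6 push 1
max flow = 25; residual-reachable set from 3 gives S-side
cut edges (S→T): {(3,1), (3,5), (7,0)} total cap 25

Min-cut arcs: {(3,1), (3,5), (7,0)} (total capacity 25)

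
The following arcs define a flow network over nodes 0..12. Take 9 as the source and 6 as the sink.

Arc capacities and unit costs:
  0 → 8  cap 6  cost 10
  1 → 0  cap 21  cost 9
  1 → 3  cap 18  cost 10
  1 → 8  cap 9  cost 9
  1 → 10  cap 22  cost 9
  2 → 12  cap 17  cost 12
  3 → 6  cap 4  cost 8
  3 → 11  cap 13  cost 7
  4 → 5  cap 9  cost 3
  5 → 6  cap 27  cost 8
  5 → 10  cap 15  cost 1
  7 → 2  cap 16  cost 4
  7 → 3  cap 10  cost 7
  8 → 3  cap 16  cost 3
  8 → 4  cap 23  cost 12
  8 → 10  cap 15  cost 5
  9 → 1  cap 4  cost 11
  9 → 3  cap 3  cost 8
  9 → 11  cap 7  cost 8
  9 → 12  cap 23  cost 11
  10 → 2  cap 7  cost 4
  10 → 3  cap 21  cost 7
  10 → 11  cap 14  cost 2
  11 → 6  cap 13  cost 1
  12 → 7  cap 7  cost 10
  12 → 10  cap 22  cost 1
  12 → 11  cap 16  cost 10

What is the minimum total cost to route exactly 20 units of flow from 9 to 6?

shortest-cost path #1: 9→11→6 push 7 @ unit cost 9 (adds 63)
shortest-cost path #2: 9→12→10→11→6 push 6 @ unit cost 15 (adds 90)
shortest-cost path #3: 9→3→6 push 3 @ unit cost 16 (adds 48)
shortest-cost path #4: 9→12→10→3→6 push 1 @ unit cost 27 (adds 27)
shortest-cost path #5: 9→1→8→4→5→6 push 3 @ unit cost 43 (adds 129)
total cost = 357

Minimum cost for 20 units: 357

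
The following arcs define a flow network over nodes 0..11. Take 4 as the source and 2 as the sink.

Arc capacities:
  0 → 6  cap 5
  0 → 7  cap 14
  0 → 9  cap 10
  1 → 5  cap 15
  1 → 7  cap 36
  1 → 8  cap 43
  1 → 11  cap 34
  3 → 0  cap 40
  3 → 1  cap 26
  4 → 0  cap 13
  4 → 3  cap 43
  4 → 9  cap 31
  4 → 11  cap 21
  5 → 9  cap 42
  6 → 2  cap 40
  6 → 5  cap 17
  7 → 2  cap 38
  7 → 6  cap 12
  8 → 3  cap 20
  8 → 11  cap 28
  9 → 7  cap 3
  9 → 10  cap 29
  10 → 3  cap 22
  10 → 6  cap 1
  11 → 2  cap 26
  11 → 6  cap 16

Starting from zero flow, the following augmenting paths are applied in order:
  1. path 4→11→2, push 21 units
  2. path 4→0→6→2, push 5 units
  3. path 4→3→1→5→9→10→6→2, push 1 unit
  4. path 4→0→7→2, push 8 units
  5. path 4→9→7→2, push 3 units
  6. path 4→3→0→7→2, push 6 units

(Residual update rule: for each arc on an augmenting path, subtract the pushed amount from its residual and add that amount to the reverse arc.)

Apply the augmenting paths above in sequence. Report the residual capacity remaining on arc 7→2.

after path 1 (4→11→2, push 21): res(7,2)=38
after path 2 (4→0→6→2, push 5): res(7,2)=38
after path 3 (4→3→1→5→9→10→6→2, push 1): res(7,2)=38
after path 4 (4→0→7→2, push 8): res(7,2)=30
after path 5 (4→9→7→2, push 3): res(7,2)=27
after path 6 (4→3→0→7→2, push 6): res(7,2)=21

Residual capacity of (7,2): 21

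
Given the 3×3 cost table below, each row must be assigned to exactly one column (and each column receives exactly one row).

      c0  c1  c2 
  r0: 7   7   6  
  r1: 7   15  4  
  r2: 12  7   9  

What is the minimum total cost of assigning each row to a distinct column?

optimal assignment: row0→col0 (cost 7), row1→col2 (cost 4), row2→col1 (cost 7)
total = 7 + 4 + 7 = 18

Minimum assignment cost: 18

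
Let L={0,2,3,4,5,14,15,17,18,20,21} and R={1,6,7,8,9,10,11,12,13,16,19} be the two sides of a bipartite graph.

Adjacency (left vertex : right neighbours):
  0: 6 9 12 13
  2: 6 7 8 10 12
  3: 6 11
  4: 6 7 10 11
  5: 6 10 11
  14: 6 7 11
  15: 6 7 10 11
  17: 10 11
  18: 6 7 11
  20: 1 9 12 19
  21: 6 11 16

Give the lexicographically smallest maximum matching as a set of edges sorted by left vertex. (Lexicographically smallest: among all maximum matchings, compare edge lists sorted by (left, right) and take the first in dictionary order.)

Lex-smallest maximum matching: {(0,9), (2,8), (3,6), (4,7), (5,10), (14,11), (20,1), (21,16)}

|M| = 8 (so the lex-smallest maximum matching has 8 edges)
process left vertices in ascending order; for each, take the smallest-labelled available neighbour that still permits 8 edges overall, or leave it unmatched if none does
lex-smallest matching: {0-9, 2-8, 3-6, 4-7, 5-10, 14-11, 20-1, 21-16}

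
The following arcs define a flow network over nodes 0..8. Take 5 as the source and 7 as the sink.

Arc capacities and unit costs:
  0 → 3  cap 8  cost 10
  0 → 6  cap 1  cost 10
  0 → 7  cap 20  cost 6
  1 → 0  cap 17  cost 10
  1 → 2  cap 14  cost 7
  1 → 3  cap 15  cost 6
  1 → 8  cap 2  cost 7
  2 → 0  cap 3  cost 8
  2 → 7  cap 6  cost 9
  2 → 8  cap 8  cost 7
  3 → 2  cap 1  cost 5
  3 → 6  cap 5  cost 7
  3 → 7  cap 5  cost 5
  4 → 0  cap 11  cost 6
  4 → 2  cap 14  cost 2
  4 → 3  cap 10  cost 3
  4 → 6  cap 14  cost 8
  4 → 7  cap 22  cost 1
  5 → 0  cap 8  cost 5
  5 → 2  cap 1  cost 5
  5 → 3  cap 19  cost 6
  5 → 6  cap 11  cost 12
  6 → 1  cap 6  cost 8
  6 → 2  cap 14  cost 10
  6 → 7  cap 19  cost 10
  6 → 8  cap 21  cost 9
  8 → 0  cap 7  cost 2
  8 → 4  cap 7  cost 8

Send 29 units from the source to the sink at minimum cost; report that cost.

shortest-cost path #1: 5→0→7 push 8 @ unit cost 11 (adds 88)
shortest-cost path #2: 5→3→7 push 5 @ unit cost 11 (adds 55)
shortest-cost path #3: 5→2→7 push 1 @ unit cost 14 (adds 14)
shortest-cost path #4: 5→3→2→7 push 1 @ unit cost 20 (adds 20)
shortest-cost path #5: 5→6→7 push 11 @ unit cost 22 (adds 242)
shortest-cost path #6: 5→3→6→7 push 3 @ unit cost 23 (adds 69)
total cost = 488

Minimum cost for 29 units: 488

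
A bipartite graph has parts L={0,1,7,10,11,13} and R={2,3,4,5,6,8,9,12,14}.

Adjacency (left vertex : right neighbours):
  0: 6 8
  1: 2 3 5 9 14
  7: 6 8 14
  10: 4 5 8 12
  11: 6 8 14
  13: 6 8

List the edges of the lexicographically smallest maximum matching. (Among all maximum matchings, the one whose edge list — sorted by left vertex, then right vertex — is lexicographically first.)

Lex-smallest maximum matching: {(0,6), (1,2), (7,8), (10,4), (11,14)}

|M| = 5 (so the lex-smallest maximum matching has 5 edges)
process left vertices in ascending order; for each, take the smallest-labelled available neighbour that still permits 5 edges overall, or leave it unmatched if none does
lex-smallest matching: {0-6, 1-2, 7-8, 10-4, 11-14}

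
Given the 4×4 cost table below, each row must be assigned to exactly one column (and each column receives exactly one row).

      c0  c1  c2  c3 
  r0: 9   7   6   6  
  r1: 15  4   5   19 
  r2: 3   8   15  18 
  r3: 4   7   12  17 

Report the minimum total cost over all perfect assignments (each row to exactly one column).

Minimum assignment cost: 21

optimal assignment: row0→col3 (cost 6), row1→col2 (cost 5), row2→col0 (cost 3), row3→col1 (cost 7)
total = 6 + 5 + 3 + 7 = 21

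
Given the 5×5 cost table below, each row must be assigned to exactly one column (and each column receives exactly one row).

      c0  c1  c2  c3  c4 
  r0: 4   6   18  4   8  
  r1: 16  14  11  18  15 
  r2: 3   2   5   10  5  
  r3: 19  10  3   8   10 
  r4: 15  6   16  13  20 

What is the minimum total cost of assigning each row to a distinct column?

Minimum assignment cost: 31

optimal assignment: row0→col3 (cost 4), row1→col4 (cost 15), row2→col0 (cost 3), row3→col2 (cost 3), row4→col1 (cost 6)
total = 4 + 15 + 3 + 3 + 6 = 31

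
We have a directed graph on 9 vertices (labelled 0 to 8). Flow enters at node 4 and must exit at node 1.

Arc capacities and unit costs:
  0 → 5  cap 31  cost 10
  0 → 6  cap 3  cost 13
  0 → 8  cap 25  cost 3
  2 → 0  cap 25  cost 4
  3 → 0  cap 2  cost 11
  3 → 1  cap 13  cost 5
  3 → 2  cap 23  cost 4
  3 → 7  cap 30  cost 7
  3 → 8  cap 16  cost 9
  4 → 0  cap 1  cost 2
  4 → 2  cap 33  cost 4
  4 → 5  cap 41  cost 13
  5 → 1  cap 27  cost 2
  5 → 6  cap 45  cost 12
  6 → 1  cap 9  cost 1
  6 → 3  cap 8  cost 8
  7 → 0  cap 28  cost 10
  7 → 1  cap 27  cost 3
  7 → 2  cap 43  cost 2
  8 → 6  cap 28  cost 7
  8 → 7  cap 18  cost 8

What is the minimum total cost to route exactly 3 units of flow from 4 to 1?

shortest-cost path #1: 4→0→8→6→1 push 1 @ unit cost 13 (adds 13)
shortest-cost path #2: 4→5→1 push 2 @ unit cost 15 (adds 30)
total cost = 43

Minimum cost for 3 units: 43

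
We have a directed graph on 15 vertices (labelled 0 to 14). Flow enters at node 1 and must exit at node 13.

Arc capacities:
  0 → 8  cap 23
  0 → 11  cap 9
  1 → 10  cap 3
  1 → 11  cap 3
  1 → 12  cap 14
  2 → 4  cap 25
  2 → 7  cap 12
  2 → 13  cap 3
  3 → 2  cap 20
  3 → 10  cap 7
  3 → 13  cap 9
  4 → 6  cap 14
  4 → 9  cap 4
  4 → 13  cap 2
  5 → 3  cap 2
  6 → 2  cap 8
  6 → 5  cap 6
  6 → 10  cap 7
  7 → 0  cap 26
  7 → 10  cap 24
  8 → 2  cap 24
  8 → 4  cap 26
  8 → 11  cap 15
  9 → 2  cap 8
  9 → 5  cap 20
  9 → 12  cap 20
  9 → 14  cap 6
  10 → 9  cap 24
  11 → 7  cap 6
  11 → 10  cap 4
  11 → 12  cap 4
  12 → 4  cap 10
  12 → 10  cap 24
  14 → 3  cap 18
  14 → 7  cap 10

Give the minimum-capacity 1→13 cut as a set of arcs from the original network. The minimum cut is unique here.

augment #1: 1→12→4→13 push 2
augment #2: 1→10→9→2→13 push 3
augment #3: 1→11→10→9→5→3→13 push 2
augment #4: 1→11→10→9→14→3→13 push 1
augment #5: 1→12→4→9→14→3→13 push 4
augment #6: 1→12→10→9→14→3→13 push 1
max flow = 13; residual-reachable set from 1 gives S-side
cut edges (S→T): {(2,13), (4,13), (5,3), (9,14)} total cap 13

Min-cut arcs: {(2,13), (4,13), (5,3), (9,14)} (total capacity 13)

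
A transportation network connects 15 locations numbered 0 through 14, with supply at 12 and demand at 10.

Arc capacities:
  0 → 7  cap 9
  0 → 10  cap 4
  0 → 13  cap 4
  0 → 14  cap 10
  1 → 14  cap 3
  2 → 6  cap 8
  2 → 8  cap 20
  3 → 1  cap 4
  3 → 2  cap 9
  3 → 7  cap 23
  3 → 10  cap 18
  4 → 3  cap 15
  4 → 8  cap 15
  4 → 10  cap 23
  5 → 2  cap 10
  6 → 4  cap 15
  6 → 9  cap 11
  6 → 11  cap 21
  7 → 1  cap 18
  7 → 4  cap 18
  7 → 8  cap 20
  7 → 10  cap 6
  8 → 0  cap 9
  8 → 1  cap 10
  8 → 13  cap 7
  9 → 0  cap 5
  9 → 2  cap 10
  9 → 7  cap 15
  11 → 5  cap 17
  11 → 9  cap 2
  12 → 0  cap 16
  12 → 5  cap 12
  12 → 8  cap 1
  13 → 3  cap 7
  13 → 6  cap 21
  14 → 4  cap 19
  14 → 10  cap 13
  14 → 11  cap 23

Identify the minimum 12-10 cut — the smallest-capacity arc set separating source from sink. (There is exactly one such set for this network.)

Min-cut arcs: {(5,2), (12,0), (12,8)} (total capacity 27)

augment #1: 12→0→10 push 4
augment #2: 12→0→7→10 push 6
augment #3: 12→0→14→10 push 6
augment #4: 12→8→0→14→10 push 1
augment #5: 12→5→2→6→4→10 push 8
augment #6: 12→5→2→8→0→14→10 push 2
max flow = 27; residual-reachable set from 12 gives S-side
cut edges (S→T): {(5,2), (12,0), (12,8)} total cap 27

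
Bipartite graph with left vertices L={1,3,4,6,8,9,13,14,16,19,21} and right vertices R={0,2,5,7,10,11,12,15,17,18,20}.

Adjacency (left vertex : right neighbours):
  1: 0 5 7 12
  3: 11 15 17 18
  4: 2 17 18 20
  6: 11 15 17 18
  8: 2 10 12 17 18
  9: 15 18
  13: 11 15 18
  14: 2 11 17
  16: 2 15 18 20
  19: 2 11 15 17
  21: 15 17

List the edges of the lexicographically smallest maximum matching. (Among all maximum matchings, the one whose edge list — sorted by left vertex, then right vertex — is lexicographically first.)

Lex-smallest maximum matching: {(1,0), (3,11), (4,2), (6,15), (8,10), (9,18), (14,17), (16,20)}

|M| = 8 (so the lex-smallest maximum matching has 8 edges)
process left vertices in ascending order; for each, take the smallest-labelled available neighbour that still permits 8 edges overall, or leave it unmatched if none does
lex-smallest matching: {1-0, 3-11, 4-2, 6-15, 8-10, 9-18, 14-17, 16-20}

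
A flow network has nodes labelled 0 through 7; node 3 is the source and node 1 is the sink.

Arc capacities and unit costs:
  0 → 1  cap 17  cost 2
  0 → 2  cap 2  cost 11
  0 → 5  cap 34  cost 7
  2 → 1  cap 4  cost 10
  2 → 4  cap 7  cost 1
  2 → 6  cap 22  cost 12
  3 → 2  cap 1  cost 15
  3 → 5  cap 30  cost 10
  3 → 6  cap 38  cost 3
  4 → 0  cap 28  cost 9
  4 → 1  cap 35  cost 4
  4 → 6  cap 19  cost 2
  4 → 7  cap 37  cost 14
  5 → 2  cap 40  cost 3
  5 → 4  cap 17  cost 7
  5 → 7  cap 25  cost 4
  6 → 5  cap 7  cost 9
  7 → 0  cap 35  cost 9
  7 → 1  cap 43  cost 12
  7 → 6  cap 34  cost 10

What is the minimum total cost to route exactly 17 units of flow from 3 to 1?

shortest-cost path #1: 3→5→2→4→1 push 7 @ unit cost 18 (adds 126)
shortest-cost path #2: 3→5→4→1 push 10 @ unit cost 21 (adds 210)
total cost = 336

Minimum cost for 17 units: 336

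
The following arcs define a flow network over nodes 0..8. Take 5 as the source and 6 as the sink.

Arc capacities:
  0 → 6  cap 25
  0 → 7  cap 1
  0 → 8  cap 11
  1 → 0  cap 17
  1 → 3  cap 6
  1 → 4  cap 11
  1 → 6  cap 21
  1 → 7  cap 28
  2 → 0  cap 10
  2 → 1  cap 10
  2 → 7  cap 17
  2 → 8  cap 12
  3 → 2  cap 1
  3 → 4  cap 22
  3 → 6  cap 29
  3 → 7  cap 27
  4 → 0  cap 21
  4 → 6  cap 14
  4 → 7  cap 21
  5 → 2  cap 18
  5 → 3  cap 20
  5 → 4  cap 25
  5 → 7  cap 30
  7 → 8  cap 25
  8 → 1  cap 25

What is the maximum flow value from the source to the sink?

Maximum flow value: 86

augment #1: 5→3→6 bottleneck 20, total now 20
augment #2: 5→4→6 bottleneck 14, total now 34
augment #3: 5→2→0→6 bottleneck 10, total now 44
augment #4: 5→2→1→6 bottleneck 8, total now 52
augment #5: 5→4→0→6 bottleneck 11, total now 63
augment #6: 5→7→8→1→6 bottleneck 13, total now 76
augment #7: 5→7→8→1→0→6 bottleneck 4, total now 80
augment #8: 5→7→8→1→3→6 bottleneck 6, total now 86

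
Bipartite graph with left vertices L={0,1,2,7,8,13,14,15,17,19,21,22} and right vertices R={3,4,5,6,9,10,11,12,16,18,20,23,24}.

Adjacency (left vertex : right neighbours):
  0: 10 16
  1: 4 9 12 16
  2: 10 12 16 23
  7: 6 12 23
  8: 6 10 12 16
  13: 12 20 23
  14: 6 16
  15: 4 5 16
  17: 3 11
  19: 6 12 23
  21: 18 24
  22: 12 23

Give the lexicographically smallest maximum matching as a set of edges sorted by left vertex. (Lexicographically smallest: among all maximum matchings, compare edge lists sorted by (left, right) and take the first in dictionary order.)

Lex-smallest maximum matching: {(0,10), (1,4), (2,12), (7,6), (8,16), (13,20), (15,5), (17,3), (19,23), (21,18)}

|M| = 10 (so the lex-smallest maximum matching has 10 edges)
process left vertices in ascending order; for each, take the smallest-labelled available neighbour that still permits 10 edges overall, or leave it unmatched if none does
lex-smallest matching: {0-10, 1-4, 2-12, 7-6, 8-16, 13-20, 15-5, 17-3, 19-23, 21-18}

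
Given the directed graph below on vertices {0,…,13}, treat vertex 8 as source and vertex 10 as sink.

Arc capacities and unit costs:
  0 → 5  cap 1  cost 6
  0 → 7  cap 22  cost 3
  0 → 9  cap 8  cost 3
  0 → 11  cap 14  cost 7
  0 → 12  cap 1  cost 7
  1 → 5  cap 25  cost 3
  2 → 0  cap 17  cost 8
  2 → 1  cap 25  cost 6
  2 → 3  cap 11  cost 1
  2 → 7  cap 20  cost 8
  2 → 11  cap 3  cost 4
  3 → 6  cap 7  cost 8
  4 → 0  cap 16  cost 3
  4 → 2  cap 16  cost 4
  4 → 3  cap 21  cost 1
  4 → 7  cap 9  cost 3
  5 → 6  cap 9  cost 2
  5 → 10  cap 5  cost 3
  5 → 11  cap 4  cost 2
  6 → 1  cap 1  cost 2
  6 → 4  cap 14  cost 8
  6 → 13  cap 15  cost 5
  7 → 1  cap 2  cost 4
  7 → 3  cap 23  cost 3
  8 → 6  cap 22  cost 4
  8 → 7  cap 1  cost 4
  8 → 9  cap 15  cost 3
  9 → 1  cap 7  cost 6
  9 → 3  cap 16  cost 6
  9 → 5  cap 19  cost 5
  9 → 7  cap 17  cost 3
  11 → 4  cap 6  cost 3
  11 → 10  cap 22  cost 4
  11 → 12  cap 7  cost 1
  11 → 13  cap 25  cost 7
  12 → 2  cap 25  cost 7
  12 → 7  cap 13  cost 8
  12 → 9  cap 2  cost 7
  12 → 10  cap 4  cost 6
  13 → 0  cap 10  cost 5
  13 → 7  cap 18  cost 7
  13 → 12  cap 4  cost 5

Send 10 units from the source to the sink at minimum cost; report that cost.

shortest-cost path #1: 8→9→5→10 push 5 @ unit cost 11 (adds 55)
shortest-cost path #2: 8→9→5→11→10 push 4 @ unit cost 14 (adds 56)
shortest-cost path #3: 8→6→13→12→10 push 1 @ unit cost 20 (adds 20)
total cost = 131

Minimum cost for 10 units: 131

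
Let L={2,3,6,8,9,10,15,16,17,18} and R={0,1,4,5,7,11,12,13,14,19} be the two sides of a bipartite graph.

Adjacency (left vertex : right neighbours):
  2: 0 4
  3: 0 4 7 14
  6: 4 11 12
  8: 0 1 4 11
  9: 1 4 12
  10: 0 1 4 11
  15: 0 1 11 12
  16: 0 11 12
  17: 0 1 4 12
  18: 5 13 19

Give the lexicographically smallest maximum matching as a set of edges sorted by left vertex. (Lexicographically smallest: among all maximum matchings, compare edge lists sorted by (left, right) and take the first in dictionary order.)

|M| = 7 (so the lex-smallest maximum matching has 7 edges)
process left vertices in ascending order; for each, take the smallest-labelled available neighbour that still permits 7 edges overall, or leave it unmatched if none does
lex-smallest matching: {2-0, 3-7, 6-4, 8-1, 9-12, 10-11, 18-5}

Lex-smallest maximum matching: {(2,0), (3,7), (6,4), (8,1), (9,12), (10,11), (18,5)}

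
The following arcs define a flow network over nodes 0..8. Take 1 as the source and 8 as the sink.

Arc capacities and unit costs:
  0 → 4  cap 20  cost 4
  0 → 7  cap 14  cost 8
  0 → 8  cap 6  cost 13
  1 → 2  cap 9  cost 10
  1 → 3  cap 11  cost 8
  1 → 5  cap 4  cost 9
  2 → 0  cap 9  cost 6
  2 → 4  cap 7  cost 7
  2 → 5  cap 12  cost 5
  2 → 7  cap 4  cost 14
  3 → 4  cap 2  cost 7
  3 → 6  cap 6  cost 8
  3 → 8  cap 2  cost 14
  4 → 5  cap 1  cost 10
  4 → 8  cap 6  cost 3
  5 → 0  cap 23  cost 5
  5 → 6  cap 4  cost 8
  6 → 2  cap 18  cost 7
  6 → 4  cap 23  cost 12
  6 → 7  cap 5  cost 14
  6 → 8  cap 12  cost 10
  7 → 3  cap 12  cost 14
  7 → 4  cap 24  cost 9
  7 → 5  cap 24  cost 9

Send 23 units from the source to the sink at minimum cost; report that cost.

Minimum cost for 23 units: 569

shortest-cost path #1: 1→3→4→8 push 2 @ unit cost 18 (adds 36)
shortest-cost path #2: 1→2→4→8 push 4 @ unit cost 20 (adds 80)
shortest-cost path #3: 1→3→8 push 2 @ unit cost 22 (adds 44)
shortest-cost path #4: 1→3→6→8 push 6 @ unit cost 26 (adds 156)
shortest-cost path #5: 1→5→6→8 push 4 @ unit cost 27 (adds 108)
shortest-cost path #6: 1→2→0→8 push 5 @ unit cost 29 (adds 145)
total cost = 569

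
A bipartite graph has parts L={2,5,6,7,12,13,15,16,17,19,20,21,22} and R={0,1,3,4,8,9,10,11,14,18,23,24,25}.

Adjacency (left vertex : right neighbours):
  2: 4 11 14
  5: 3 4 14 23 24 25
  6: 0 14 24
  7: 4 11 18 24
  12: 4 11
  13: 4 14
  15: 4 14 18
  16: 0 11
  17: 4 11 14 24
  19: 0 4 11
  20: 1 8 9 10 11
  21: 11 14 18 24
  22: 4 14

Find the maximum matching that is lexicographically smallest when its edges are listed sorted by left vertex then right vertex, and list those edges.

|M| = 8 (so the lex-smallest maximum matching has 8 edges)
process left vertices in ascending order; for each, take the smallest-labelled available neighbour that still permits 8 edges overall, or leave it unmatched if none does
lex-smallest matching: {2-4, 5-3, 6-0, 7-11, 13-14, 15-18, 17-24, 20-1}

Lex-smallest maximum matching: {(2,4), (5,3), (6,0), (7,11), (13,14), (15,18), (17,24), (20,1)}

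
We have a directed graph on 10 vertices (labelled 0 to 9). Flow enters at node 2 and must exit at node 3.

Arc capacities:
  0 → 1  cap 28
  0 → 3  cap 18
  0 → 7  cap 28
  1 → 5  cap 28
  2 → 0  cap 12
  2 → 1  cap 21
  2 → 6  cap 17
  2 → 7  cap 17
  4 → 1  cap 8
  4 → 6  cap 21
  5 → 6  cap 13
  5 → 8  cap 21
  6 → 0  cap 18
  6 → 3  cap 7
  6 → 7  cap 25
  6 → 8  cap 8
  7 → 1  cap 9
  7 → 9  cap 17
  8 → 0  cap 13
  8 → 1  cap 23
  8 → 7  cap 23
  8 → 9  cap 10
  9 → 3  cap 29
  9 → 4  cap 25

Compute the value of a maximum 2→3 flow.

Maximum flow value: 52

augment #1: 2→0→3 bottleneck 12, total now 12
augment #2: 2→6→3 bottleneck 7, total now 19
augment #3: 2→6→0→3 bottleneck 6, total now 25
augment #4: 2→7→9→3 bottleneck 17, total now 42
augment #5: 2→6→8→9→3 bottleneck 4, total now 46
augment #6: 2→1→5→8→9→3 bottleneck 6, total now 52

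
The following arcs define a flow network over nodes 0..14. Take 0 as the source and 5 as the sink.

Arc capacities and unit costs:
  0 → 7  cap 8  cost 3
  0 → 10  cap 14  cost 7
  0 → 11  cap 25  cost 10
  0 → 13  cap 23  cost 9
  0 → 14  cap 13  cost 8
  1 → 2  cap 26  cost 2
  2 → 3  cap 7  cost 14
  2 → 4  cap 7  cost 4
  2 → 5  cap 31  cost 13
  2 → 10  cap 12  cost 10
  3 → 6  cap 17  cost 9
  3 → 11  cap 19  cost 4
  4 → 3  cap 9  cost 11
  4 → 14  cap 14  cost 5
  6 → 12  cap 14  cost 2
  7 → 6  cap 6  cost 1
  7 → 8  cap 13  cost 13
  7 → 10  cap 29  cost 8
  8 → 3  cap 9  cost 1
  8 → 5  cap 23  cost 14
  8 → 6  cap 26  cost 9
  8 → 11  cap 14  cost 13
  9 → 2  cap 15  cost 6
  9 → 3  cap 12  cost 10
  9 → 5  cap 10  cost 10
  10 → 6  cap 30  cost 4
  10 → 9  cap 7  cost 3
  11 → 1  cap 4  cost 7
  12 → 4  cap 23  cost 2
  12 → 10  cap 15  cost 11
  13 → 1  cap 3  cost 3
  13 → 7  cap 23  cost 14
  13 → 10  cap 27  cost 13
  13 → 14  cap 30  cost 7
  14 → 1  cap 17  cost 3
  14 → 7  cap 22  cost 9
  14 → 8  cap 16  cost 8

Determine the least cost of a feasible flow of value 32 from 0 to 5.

shortest-cost path #1: 0→10→9→5 push 7 @ unit cost 20 (adds 140)
shortest-cost path #2: 0→14→1→2→5 push 13 @ unit cost 26 (adds 338)
shortest-cost path #3: 0→13→1→2→5 push 3 @ unit cost 27 (adds 81)
shortest-cost path #4: 0→7→8→5 push 8 @ unit cost 30 (adds 240)
shortest-cost path #5: 0→11→1→2→5 push 1 @ unit cost 32 (adds 32)
total cost = 831

Minimum cost for 32 units: 831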